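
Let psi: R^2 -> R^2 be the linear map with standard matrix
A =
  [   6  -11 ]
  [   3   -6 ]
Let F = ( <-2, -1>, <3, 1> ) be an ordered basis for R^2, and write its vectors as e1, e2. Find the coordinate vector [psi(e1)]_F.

<-1, -1>

Compute psi(e1) = A e1 = <-1, 0> in standard coordinates.
Then write this in F-coordinates: solve for y in y_1 e1 + y_2 e2 = <-1, 0>.
This gives y = <-1, -1>, which is column 1 of [psi]_F.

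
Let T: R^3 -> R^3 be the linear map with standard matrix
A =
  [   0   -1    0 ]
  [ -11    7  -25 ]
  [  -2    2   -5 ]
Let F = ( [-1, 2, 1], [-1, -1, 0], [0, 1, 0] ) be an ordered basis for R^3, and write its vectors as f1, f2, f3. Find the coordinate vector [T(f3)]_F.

[2, -1, 2]

Column 3 of [T]_F is the F-coordinate vector of T(f3).
In standard coordinates T(f3) = A f3 = [-1, 7, 2].
Converting to F: [-1, 7, 2] = 2f1 - f2 + 2f3, so the coordinate vector is [2, -1, 2].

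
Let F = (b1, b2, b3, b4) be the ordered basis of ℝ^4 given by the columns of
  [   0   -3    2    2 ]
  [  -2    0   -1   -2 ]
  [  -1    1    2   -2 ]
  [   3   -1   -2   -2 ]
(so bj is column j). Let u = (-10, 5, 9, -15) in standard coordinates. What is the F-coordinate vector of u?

(-3, 4, 1, 0)

[u]_F is the unique c with M c = u, where M has columns b1, ..., b4.
Gaussian elimination on [M | u] yields c = (-3, 4, 1, 0).
Check: -3b1 + 4b2 + b3 + 0·b4 = (-10, 5, 9, -15).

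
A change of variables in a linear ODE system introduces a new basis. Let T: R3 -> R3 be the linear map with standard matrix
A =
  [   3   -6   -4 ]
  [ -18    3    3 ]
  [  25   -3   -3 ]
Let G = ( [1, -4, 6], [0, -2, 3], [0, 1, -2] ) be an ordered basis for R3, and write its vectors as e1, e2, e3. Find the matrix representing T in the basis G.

[[3, 0, 2], [-1, -3, -1], [-2, -3, 3]]

Let P have columns e1, ..., e3. Then [T]_G = P^(-1) A P.
Here det P = 1, so P^(-1) is integer; computing A P first and then P^(-1)(A P) gives [[3, 0, 2], [-1, -3, -1], [-2, -3, 3]].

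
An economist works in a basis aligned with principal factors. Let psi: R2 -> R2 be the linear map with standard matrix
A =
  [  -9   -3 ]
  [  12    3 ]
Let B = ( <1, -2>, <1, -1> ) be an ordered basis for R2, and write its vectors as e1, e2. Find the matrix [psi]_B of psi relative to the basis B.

[[-3, -3], [0, -3]]

With P the matrix whose columns are e1, e2, [psi]_B = P^(-1) A P.
Column by column: psi(e1) = A e1 = <-3, 6>; its B-coordinates <-3, 0> give column 1.
Continuing for each basis vector yields [psi]_B = [[-3, -3], [0, -3]].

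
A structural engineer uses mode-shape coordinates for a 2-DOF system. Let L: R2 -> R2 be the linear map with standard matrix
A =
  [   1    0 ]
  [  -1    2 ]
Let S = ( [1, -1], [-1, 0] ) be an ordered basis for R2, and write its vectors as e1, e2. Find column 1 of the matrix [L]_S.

Compute L(e1) = A e1 = [1, -3] in standard coordinates.
Then write this in S-coordinates: solve for y in y_1 e1 + y_2 e2 = [1, -3].
This gives y = [3, 2], which is column 1 of [L]_S.

[3, 2]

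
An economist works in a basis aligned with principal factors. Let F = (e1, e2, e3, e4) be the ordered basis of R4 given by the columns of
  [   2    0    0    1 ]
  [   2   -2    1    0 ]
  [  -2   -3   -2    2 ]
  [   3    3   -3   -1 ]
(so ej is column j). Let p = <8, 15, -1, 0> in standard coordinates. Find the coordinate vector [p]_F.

[p]_F is the unique c with M c = p, where M has columns e1, ..., e4.
Solving this 4x4 system gives c = (4, -3, 1, 0).
Check: 4e1 - 3e2 + e3 + 0·e4 = <8, 15, -1, 0>.

<4, -3, 1, 0>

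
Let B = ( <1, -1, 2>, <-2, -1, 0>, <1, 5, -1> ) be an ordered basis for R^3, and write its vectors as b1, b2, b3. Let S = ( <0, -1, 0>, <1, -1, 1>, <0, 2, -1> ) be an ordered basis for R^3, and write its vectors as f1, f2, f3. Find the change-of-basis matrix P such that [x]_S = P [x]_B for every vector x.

[[-2, -1, -2], [1, -2, 1], [-1, -2, 2]]

Column j of P is [bj]_S, since P maps B-coordinates to S-coordinates.
Expressing b1 in S: b1 = -2f1 + f2 - f3, so column 1 of P is <-2, 1, -1>.
Doing the same for each bj gives P = [[-2, -1, -2], [1, -2, 1], [-1, -2, 2]].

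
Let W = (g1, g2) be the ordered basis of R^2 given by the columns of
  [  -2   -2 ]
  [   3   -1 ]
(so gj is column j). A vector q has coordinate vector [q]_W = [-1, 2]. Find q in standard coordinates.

[-2, -5]

The coordinates say q = -g1 + 2g2; adding the scaled basis vectors gives [-2, -5].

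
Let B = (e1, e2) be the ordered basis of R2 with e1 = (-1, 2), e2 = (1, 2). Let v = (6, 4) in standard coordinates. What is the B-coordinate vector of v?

(-2, 4)

We seek scalars with c_1 e1 + c_2 e2 = v; equivalently solve M c = v where the columns of M are e1, e2.
System: -c_1 + c_2 = 6, 2c_1 + 2c_2 = 4; solving gives c_1 = -2, c_2 = 4.
Check: -2e1 + 4e2 = (6, 4).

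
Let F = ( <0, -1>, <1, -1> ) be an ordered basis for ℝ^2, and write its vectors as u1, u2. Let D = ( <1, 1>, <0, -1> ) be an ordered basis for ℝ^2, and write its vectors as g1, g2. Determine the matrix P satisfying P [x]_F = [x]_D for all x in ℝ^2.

Column j of P is [uj]_D, since P maps F-coordinates to D-coordinates.
Expressing u1 in D: u1 = 0·g1 + g2, so column 1 of P is <0, 1>.
Doing the same for each uj gives P = [[0, 1], [1, 2]].

[[0, 1], [1, 2]]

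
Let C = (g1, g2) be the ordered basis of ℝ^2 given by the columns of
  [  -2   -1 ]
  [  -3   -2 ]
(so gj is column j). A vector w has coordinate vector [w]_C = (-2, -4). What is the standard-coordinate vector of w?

(8, 14)

w = M [w]_C, where M has columns g1, g2.
Carrying out the matrix-vector product, w = (8, 14).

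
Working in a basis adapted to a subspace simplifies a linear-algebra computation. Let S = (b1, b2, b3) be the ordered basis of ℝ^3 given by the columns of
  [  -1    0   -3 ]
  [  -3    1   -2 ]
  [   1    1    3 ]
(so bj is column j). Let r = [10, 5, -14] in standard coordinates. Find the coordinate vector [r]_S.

We seek scalars with c_1 b1 + ... + c_3 b3 = r; equivalently solve M c = r where the columns of M are b1, ..., b3.
Solving this 3x3 system gives c = (-1, -4, -3).
Check: -b1 - 4b2 - 3b3 = [10, 5, -14].

[-1, -4, -3]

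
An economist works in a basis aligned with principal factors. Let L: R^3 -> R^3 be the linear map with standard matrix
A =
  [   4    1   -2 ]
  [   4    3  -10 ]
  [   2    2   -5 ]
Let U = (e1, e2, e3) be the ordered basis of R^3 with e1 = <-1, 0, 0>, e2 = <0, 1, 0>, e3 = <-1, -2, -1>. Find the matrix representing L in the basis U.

With P the matrix whose columns are e1, ..., e3, [L]_U = P^(-1) A P.
Column by column: L(e1) = A e1 = <-4, -4, -2>; its U-coordinates <2, 0, 2> give column 1.
Continuing for each basis vector yields [L]_U = [[2, 1, 3], [0, -1, 2], [2, -2, 1]].

[[2, 1, 3], [0, -1, 2], [2, -2, 1]]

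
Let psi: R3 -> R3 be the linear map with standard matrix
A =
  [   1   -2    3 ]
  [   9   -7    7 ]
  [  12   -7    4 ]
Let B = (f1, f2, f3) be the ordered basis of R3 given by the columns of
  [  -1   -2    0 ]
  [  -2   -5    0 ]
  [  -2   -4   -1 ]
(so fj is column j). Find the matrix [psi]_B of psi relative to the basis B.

The j-th column of [psi]_B is [psi(fj)]_B.
psi(f1) = A f1 = <-3, -9, -6> = -3f1 + 3f2 + 0·f3, so column 1 is <-3, 3, 0>.
Repeating for f2, f3 and assembling the columns gives [[-3, -2, 1], [3, 3, 1], [0, -3, -2]].

[[-3, -2, 1], [3, 3, 1], [0, -3, -2]]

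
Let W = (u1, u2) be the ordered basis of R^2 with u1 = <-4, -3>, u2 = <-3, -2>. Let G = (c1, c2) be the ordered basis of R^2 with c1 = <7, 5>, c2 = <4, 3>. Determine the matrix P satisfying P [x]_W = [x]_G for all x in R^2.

[[0, -1], [-1, 1]]

Let M have columns uj and N have columns cj. Then for every x, N [x]_G = x = M [x]_W, so P = N^(-1) M.
Since det N = 1, N^(-1) has integer entries; multiplying gives P = [[0, -1], [-1, 1]].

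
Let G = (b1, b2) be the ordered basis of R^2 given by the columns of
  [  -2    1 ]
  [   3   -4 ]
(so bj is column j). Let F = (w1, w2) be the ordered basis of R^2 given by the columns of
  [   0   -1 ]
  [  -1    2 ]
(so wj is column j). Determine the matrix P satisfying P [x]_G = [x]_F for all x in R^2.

[[1, 2], [2, -1]]

Column j of P is [bj]_F, since P maps G-coordinates to F-coordinates.
Expressing b1 in F: b1 = w1 + 2w2, so column 1 of P is [1, 2].
Doing the same for each bj gives P = [[1, 2], [2, -1]].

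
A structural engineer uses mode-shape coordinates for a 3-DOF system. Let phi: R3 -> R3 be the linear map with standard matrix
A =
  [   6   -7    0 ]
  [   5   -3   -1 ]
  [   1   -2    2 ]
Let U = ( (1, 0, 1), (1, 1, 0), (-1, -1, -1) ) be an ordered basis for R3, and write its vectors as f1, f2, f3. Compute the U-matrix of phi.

[[2, -3, 2], [3, 0, 2], [-1, -2, 3]]

The j-th column of [phi]_U is [phi(fj)]_U.
phi(f1) = A f1 = (6, 4, 3) = 2f1 + 3f2 - f3, so column 1 is (2, 3, -1).
Repeating for f2, f3 and assembling the columns gives [[2, -3, 2], [3, 0, 2], [-1, -2, 3]].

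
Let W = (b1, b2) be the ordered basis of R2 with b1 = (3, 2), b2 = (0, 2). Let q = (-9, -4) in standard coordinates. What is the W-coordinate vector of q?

(-3, 1)

Write q = c_1 b1 + c_2 b2 and solve for the c_i.
System: 3c_1 + 0c_2 = -9, 2c_1 + 2c_2 = -4; solving gives c_1 = -3, c_2 = 1.
Check: -3b1 + b2 = (-9, -4).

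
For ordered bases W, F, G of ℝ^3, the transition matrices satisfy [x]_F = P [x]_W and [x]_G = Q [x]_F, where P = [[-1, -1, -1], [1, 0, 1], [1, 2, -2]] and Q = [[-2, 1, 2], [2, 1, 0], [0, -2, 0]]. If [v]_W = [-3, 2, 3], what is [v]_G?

[-6, -4, 0]

Composing the changes, [v]_G = Q P [v]_W.
Q P = [[5, 6, -1], [-1, -2, -1], [-2, 0, -2]]; applying this to [-3, 2, 3] gives [-6, -4, 0].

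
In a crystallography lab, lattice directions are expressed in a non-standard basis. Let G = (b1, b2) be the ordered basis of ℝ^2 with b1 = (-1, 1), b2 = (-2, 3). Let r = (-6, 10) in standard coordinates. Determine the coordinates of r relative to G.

(-2, 4)

[r]_G is the unique c with M c = r, where M has columns b1, b2.
System: -c_1 - 2c_2 = -6, c_1 + 3c_2 = 10; solving gives c_1 = -2, c_2 = 4.
Check: -2b1 + 4b2 = (-6, 10).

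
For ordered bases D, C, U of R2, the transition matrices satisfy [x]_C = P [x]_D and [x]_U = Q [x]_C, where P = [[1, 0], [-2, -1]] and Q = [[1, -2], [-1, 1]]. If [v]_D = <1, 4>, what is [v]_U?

<13, -7>

Apply P to get C-coordinates <1, -6>, then Q to get U-coordinates.
The result is [v]_U = <13, -7>.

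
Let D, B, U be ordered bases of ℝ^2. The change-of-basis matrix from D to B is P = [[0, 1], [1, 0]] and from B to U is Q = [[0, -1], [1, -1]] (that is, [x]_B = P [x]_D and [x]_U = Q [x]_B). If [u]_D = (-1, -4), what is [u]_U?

(1, -3)

First [u]_B = P [u]_D = (-4, -1).
Then [u]_U = Q [u]_B = (1, -3).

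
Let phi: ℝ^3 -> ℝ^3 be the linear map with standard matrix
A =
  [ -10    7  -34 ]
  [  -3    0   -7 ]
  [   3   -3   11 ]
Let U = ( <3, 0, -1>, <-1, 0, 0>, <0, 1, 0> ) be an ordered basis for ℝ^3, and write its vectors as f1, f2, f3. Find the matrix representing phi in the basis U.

[[2, 3, 3], [2, -1, 2], [-2, 3, 0]]

With P the matrix whose columns are f1, ..., f3, [phi]_U = P^(-1) A P.
Column by column: phi(f1) = A f1 = <4, -2, -2>; its U-coordinates <2, 2, -2> give column 1.
Continuing for each basis vector yields [phi]_U = [[2, 3, 3], [2, -1, 2], [-2, 3, 0]].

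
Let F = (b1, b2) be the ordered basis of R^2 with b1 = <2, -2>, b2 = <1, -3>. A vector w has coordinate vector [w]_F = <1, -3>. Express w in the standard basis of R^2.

By definition w = b1 - 3b2.
Summing componentwise gives <-1, 7>.

<-1, 7>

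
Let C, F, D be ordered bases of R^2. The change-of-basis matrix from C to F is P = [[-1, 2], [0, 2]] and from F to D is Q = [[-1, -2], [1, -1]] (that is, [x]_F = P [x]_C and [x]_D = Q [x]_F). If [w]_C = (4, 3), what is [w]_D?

Composing the changes, [w]_D = Q P [w]_C.
Q P = [[1, -6], [-1, 0]]; applying this to (4, 3) gives (-14, -4).

(-14, -4)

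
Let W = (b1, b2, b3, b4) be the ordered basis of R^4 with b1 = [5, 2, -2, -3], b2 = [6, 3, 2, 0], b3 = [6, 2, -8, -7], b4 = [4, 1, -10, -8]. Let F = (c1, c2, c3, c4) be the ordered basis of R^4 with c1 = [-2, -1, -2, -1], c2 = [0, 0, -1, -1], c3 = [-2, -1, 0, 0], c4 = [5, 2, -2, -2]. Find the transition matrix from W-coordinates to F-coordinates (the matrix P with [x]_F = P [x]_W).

Take x = bj: its W-coordinates are the j-th standard unit vector, so P e_j — column j of P — equals [bj]_F.
b1 = -c1 + 2c2 + c3 + c4, giving column 1 = [-1, 2, 1, 1]; repeating for each j gives P = [[-1, -2, 1, 2], [2, 2, 2, 2], [1, -1, 1, 1], [1, 0, 2, 2]].

[[-1, -2, 1, 2], [2, 2, 2, 2], [1, -1, 1, 1], [1, 0, 2, 2]]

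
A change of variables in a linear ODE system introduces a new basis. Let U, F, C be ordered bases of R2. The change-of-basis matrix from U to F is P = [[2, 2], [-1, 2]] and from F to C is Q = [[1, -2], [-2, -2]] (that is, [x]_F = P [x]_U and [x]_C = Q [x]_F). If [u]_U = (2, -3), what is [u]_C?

(14, 20)

First [u]_F = P [u]_U = (-2, -8).
Then [u]_C = Q [u]_F = (14, 20).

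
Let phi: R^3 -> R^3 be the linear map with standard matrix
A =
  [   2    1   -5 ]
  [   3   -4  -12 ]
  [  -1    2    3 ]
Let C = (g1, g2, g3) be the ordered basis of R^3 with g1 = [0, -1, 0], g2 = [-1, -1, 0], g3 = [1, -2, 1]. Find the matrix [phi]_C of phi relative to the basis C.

[[1, -1, 2], [-1, 2, 3], [-2, -1, -2]]

Let P have columns g1, ..., g3. Then [phi]_C = P^(-1) A P.
Here det P = -1, so P^(-1) is integer; computing A P first and then P^(-1)(A P) gives [[1, -1, 2], [-1, 2, 3], [-2, -1, -2]].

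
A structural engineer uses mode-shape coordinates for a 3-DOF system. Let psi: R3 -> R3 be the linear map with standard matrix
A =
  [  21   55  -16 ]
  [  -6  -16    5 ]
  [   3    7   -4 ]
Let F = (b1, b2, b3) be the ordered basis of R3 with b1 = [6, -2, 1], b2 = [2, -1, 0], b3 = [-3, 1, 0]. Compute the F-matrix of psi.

[[0, -1, -2], [-3, 1, 2], [-2, 3, 0]]

With P the matrix whose columns are b1, ..., b3, [psi]_F = P^(-1) A P.
Column by column: psi(b1) = A b1 = [0, 1, 0]; its F-coordinates [0, -3, -2] give column 1.
Continuing for each basis vector yields [psi]_F = [[0, -1, -2], [-3, 1, 2], [-2, 3, 0]].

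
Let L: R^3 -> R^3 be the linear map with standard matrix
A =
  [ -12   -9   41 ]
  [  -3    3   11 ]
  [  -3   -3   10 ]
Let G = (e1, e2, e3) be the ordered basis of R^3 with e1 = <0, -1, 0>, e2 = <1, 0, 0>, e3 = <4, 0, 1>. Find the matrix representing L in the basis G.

[[3, 3, 1], [-3, 0, 1], [3, -3, -2]]

With P the matrix whose columns are e1, ..., e3, [L]_G = P^(-1) A P.
Column by column: L(e1) = A e1 = <9, -3, 3>; its G-coordinates <3, -3, 3> give column 1.
Continuing for each basis vector yields [L]_G = [[3, 3, 1], [-3, 0, 1], [3, -3, -2]].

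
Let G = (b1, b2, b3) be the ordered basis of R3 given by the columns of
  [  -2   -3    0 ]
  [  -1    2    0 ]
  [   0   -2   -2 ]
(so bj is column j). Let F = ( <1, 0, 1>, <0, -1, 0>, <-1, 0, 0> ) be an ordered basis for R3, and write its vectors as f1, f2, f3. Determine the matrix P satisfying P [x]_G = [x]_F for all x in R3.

[[0, -2, -2], [1, -2, 0], [2, 1, -2]]

Take x = bj: its G-coordinates are the j-th standard unit vector, so P e_j — column j of P — equals [bj]_F.
b1 = 0·f1 + f2 + 2f3, giving column 1 = <0, 1, 2>; repeating for each j gives P = [[0, -2, -2], [1, -2, 0], [2, 1, -2]].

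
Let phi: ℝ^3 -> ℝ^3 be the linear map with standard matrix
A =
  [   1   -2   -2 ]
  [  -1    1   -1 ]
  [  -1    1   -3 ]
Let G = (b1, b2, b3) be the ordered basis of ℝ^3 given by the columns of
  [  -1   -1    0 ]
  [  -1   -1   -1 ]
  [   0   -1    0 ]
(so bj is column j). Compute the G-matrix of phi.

With P the matrix whose columns are b1, ..., b3, [phi]_G = P^(-1) A P.
Column by column: phi(b1) = A b1 = (1, 0, 0); its G-coordinates (-1, 0, 1) give column 1.
Continuing for each basis vector yields [phi]_G = [[-1, 0, -3], [0, -3, 1], [1, 2, 3]].

[[-1, 0, -3], [0, -3, 1], [1, 2, 3]]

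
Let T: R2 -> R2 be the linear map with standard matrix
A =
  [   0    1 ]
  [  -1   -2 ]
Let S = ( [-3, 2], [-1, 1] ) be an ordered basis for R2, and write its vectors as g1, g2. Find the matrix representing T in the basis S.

The j-th column of [T]_S is [T(gj)]_S.
T(g1) = A g1 = [2, -1] = -g1 + g2, so column 1 is [-1, 1].
Repeating for g2 and assembling the columns gives [[-1, 0], [1, -1]].

[[-1, 0], [1, -1]]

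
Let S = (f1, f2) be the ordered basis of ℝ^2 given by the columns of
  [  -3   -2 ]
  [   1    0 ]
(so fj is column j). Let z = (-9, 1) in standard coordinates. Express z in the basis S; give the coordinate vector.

Write z = c_1 f1 + c_2 f2 and solve for the c_i.
System: -3c_1 - 2c_2 = -9, c_1 + 0c_2 = 1; solving gives c_1 = 1, c_2 = 3.
Check: f1 + 3f2 = (-9, 1).

(1, 3)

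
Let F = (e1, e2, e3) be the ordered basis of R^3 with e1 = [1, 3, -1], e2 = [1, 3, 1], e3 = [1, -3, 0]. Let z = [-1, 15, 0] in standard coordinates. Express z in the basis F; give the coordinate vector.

[1, 1, -3]

We seek scalars with c_1 e1 + ... + c_3 e3 = z; equivalently solve M c = z where the columns of M are e1, ..., e3.
Solving this 3x3 system gives c = (1, 1, -3).
Check: e1 + e2 - 3e3 = [-1, 15, 0].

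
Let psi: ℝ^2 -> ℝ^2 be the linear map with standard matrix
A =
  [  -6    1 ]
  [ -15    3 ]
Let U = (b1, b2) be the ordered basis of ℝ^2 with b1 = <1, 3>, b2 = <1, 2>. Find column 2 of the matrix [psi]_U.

Compute psi(b2) = A b2 = <-4, -9> in standard coordinates.
Then write this in U-coordinates: solve for y in y_1 b1 + y_2 b2 = <-4, -9>.
This gives y = <-1, -3>, which is column 2 of [psi]_U.

<-1, -3>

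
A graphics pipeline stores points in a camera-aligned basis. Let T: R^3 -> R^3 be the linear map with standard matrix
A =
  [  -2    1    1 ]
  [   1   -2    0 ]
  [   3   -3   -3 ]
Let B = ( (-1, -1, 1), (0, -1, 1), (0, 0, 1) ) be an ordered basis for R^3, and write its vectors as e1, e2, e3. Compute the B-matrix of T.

The j-th column of [T]_B is [T(ej)]_B.
T(e1) = A e1 = (2, 1, -3) = -2e1 + e2 - 2e3, so column 1 is (-2, 1, -2).
Repeating for e2, e3 and assembling the columns gives [[-2, 0, -1], [1, -2, 1], [-2, 2, -3]].

[[-2, 0, -1], [1, -2, 1], [-2, 2, -3]]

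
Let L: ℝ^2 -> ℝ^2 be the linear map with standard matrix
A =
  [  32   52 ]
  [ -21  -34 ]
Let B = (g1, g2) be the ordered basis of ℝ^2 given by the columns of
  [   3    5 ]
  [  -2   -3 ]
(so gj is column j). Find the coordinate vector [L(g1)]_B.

Column 1 of [L]_B is the B-coordinate vector of L(g1).
In standard coordinates L(g1) = A g1 = [-8, 5].
Converting to B: [-8, 5] = -g1 - g2, so the coordinate vector is [-1, -1].

[-1, -1]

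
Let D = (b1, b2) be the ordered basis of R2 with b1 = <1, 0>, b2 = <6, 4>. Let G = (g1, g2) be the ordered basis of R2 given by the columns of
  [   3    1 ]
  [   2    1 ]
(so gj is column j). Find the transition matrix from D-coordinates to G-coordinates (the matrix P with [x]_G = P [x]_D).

[[1, 2], [-2, 0]]

Take x = bj: its D-coordinates are the j-th standard unit vector, so P e_j — column j of P — equals [bj]_G.
b1 = g1 - 2g2, giving column 1 = <1, -2>; repeating for each j gives P = [[1, 2], [-2, 0]].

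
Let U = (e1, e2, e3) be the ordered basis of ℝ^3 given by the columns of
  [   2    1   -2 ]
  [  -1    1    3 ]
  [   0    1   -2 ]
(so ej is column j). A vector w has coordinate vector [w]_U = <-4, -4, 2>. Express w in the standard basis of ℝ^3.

<-16, 6, -8>

By definition w = -4e1 - 4e2 + 2e3.
Summing componentwise gives <-16, 6, -8>.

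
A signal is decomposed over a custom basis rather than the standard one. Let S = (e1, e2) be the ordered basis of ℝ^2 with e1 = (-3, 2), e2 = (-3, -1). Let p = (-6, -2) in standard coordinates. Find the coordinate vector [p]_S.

We seek scalars with c_1 e1 + c_2 e2 = p; equivalently solve M c = p where the columns of M are e1, e2.
System: -3c_1 - 3c_2 = -6, 2c_1 - c_2 = -2; solving gives c_1 = 0, c_2 = 2.
Check: 0·e1 + 2e2 = (-6, -2).

(0, 2)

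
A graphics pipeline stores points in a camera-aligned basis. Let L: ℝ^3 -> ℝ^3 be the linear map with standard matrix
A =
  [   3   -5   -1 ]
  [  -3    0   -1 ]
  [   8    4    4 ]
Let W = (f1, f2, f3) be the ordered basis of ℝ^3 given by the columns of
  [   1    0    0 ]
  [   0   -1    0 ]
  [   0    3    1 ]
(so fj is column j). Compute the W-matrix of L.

[[3, 2, -1], [3, 3, 1], [-1, -1, 1]]

Let P have columns f1, ..., f3. Then [L]_W = P^(-1) A P.
Here det P = -1, so P^(-1) is integer; computing A P first and then P^(-1)(A P) gives [[3, 2, -1], [3, 3, 1], [-1, -1, 1]].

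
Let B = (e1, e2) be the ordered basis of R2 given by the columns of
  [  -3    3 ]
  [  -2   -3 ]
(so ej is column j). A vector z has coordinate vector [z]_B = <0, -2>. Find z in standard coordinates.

The coordinates say z = 0·e1 - 2e2; adding the scaled basis vectors gives <-6, 6>.

<-6, 6>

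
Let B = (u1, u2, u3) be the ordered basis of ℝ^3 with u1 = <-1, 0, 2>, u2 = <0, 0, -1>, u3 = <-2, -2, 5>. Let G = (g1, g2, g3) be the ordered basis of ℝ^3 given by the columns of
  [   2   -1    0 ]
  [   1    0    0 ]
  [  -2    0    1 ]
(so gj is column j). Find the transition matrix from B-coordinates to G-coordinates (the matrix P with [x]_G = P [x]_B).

[[0, 0, -2], [1, 0, -2], [2, -1, 1]]

Let M have columns uj and N have columns gj. Then for every x, N [x]_G = x = M [x]_B, so P = N^(-1) M.
Since det N = 1, N^(-1) has integer entries; multiplying gives P = [[0, 0, -2], [1, 0, -2], [2, -1, 1]].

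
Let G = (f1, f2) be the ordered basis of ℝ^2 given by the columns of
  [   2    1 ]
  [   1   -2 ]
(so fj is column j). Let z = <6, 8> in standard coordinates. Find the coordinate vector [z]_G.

Write z = c_1 f1 + c_2 f2 and solve for the c_i.
System: 2c_1 + c_2 = 6, c_1 - 2c_2 = 8; solving gives c_1 = 4, c_2 = -2.
Check: 4f1 - 2f2 = <6, 8>.

<4, -2>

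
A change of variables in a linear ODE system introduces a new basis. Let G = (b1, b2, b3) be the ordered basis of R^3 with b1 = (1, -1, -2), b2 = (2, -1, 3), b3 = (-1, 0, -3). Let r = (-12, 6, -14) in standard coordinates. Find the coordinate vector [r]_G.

(-2, -4, 2)

Write r = c_1 b1 + ... + c_3 b3 and solve for the c_i.
Solving this 3x3 system gives c = (-2, -4, 2).
Check: -2b1 - 4b2 + 2b3 = (-12, 6, -14).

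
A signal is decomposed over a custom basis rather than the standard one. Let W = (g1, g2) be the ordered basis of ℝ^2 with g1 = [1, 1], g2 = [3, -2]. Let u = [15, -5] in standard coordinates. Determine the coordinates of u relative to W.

[3, 4]

[u]_W is the unique c with M c = u, where M has columns g1, g2.
System: c_1 + 3c_2 = 15, c_1 - 2c_2 = -5; solving gives c_1 = 3, c_2 = 4.
Check: 3g1 + 4g2 = [15, -5].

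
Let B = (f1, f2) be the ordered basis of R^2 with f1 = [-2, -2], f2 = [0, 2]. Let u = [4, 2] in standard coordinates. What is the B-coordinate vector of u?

Write u = c_1 f1 + c_2 f2 and solve for the c_i.
System: -2c_1 + 0c_2 = 4, -2c_1 + 2c_2 = 2; solving gives c_1 = -2, c_2 = -1.
Check: -2f1 - f2 = [4, 2].

[-2, -1]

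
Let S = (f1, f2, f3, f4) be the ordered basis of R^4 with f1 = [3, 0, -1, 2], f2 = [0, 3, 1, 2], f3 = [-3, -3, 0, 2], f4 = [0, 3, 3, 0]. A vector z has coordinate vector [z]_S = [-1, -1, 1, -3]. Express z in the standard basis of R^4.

z = M [z]_S, where M has columns f1, ..., f4.
Carrying out the matrix-vector product, z = [-6, -15, -9, -2].

[-6, -15, -9, -2]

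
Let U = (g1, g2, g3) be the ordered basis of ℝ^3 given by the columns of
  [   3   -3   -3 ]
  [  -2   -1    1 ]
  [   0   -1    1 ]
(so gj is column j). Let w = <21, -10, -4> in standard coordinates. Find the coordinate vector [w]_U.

<3, 0, -4>

Write w = c_1 g1 + ... + c_3 g3 and solve for the c_i.
Gaussian elimination on [M | w] yields c = (3, 0, -4).
Check: 3g1 + 0·g2 - 4g3 = <21, -10, -4>.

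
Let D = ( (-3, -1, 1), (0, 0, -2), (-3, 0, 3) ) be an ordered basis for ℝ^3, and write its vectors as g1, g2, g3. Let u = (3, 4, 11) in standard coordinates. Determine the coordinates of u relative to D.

(-4, -3, 3)

We seek scalars with c_1 g1 + ... + c_3 g3 = u; equivalently solve M c = u where the columns of M are g1, ..., g3.
Solving this 3x3 system gives c = (-4, -3, 3).
Check: -4g1 - 3g2 + 3g3 = (3, 4, 11).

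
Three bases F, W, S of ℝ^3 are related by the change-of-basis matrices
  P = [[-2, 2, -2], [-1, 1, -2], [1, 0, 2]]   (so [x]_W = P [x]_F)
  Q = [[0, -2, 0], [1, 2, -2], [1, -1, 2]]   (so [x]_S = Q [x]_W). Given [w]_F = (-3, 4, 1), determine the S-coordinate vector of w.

First [w]_W = P [w]_F = (12, 5, -1).
Then [w]_S = Q [w]_W = (-10, 24, 5).

(-10, 24, 5)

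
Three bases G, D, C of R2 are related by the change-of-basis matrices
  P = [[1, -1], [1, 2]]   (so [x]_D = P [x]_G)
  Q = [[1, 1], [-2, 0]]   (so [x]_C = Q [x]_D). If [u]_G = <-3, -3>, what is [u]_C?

<-9, 0>

First [u]_D = P [u]_G = <0, -9>.
Then [u]_C = Q [u]_D = <-9, 0>.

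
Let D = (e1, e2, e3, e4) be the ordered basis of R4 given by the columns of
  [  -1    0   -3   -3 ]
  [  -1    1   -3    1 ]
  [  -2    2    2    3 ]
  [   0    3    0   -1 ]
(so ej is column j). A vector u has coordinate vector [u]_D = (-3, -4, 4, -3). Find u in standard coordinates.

By definition u = -3e1 - 4e2 + 4e3 - 3e4.
Summing componentwise gives (0, -16, -3, -9).

(0, -16, -3, -9)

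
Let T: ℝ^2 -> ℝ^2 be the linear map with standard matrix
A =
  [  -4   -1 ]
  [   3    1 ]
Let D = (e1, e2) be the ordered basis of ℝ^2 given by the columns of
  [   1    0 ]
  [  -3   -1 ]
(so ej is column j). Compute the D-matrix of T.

With P the matrix whose columns are e1, e2, [T]_D = P^(-1) A P.
Column by column: T(e1) = A e1 = (-1, 0); its D-coordinates (-1, 3) give column 1.
Continuing for each basis vector yields [T]_D = [[-1, 1], [3, -2]].

[[-1, 1], [3, -2]]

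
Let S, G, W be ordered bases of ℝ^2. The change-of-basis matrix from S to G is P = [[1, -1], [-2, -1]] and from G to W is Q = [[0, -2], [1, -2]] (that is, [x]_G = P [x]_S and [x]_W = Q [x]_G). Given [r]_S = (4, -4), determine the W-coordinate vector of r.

First [r]_G = P [r]_S = (8, -4).
Then [r]_W = Q [r]_G = (8, 16).

(8, 16)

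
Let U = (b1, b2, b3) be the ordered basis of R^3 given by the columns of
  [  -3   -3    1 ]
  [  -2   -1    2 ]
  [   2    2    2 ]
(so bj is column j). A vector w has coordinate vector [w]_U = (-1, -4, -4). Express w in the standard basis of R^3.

w = M [w]_U, where M has columns b1, ..., b3.
Carrying out the matrix-vector product, w = (11, -2, -18).

(11, -2, -18)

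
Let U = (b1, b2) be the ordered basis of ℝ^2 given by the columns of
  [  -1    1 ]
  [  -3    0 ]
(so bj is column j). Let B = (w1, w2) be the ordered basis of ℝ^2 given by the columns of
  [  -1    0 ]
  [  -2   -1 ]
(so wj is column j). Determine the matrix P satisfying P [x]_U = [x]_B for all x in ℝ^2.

Take x = bj: its U-coordinates are the j-th standard unit vector, so P e_j — column j of P — equals [bj]_B.
b1 = w1 + w2, giving column 1 = <1, 1>; repeating for each j gives P = [[1, -1], [1, 2]].

[[1, -1], [1, 2]]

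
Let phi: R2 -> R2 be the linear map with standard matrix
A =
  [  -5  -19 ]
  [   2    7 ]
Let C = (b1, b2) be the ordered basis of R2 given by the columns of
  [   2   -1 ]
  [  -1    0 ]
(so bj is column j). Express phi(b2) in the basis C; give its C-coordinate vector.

<2, -1>

Compute phi(b2) = A b2 = <5, -2> in standard coordinates.
Then write this in C-coordinates: solve for y in y_1 b1 + y_2 b2 = <5, -2>.
This gives y = <2, -1>, which is column 2 of [phi]_C.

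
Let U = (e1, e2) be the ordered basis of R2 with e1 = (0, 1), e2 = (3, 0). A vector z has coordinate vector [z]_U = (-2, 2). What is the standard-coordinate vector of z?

z = M [z]_U, where M has columns e1, e2.
Carrying out the matrix-vector product, z = (6, -2).

(6, -2)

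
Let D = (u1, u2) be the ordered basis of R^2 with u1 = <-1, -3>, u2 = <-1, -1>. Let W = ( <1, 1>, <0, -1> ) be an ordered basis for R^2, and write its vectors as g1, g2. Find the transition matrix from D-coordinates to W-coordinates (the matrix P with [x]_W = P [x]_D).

[[-1, -1], [2, 0]]

Take x = uj: its D-coordinates are the j-th standard unit vector, so P e_j — column j of P — equals [uj]_W.
u1 = -g1 + 2g2, giving column 1 = <-1, 2>; repeating for each j gives P = [[-1, -1], [2, 0]].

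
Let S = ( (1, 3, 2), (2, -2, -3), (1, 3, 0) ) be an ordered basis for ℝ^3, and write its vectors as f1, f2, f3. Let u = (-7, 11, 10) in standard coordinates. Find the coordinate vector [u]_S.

[u]_S is the unique c with M c = u, where M has columns f1, ..., f3.
Solving this 3x3 system gives c = (-1, -4, 2).
Check: -f1 - 4f2 + 2f3 = (-7, 11, 10).

(-1, -4, 2)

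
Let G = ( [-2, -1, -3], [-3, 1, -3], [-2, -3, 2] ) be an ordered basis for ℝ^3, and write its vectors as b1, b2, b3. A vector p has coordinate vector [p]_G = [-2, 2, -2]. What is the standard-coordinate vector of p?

The coordinates say p = -2b1 + 2b2 - 2b3; adding the scaled basis vectors gives [2, 10, -4].

[2, 10, -4]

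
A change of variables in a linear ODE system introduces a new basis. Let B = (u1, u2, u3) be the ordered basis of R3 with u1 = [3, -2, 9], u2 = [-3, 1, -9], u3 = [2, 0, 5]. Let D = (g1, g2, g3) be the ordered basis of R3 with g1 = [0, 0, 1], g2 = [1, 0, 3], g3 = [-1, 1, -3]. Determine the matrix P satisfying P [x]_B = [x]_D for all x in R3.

Column j of P is [uj]_D, since P maps B-coordinates to D-coordinates.
Expressing u1 in D: u1 = 0·g1 + g2 - 2g3, so column 1 of P is [0, 1, -2].
Doing the same for each uj gives P = [[0, 0, -1], [1, -2, 2], [-2, 1, 0]].

[[0, 0, -1], [1, -2, 2], [-2, 1, 0]]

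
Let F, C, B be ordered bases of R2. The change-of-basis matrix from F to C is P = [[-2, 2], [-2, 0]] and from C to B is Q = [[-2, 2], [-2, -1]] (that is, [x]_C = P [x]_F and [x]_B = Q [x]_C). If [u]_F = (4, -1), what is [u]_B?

(4, 28)

First [u]_C = P [u]_F = (-10, -8).
Then [u]_B = Q [u]_C = (4, 28).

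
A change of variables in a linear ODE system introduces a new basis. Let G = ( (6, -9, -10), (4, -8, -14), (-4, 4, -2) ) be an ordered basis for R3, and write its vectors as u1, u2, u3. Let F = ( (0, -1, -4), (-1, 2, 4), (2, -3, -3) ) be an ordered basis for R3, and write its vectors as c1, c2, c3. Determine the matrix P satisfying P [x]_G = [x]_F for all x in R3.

[[-1, 2, 2], [-2, 0, 0], [2, 2, -2]]

Column j of P is [uj]_F, since P maps G-coordinates to F-coordinates.
Expressing u1 in F: u1 = -c1 - 2c2 + 2c3, so column 1 of P is (-1, -2, 2).
Doing the same for each uj gives P = [[-1, 2, 2], [-2, 0, 0], [2, 2, -2]].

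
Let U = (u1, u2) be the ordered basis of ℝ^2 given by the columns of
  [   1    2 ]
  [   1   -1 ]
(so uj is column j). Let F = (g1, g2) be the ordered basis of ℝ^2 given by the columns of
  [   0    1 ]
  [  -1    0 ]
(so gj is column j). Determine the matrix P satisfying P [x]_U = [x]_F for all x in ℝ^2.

[[-1, 1], [1, 2]]

Take x = uj: its U-coordinates are the j-th standard unit vector, so P e_j — column j of P — equals [uj]_F.
u1 = -g1 + g2, giving column 1 = (-1, 1); repeating for each j gives P = [[-1, 1], [1, 2]].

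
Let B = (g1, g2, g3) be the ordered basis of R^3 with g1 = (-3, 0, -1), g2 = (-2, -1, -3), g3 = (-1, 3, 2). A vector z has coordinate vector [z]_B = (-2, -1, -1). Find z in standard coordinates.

(9, -2, 3)

The coordinates say z = -2g1 - g2 - g3; adding the scaled basis vectors gives (9, -2, 3).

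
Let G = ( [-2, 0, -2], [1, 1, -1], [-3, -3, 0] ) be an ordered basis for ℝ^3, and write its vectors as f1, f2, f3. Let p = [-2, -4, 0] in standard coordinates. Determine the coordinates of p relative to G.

[p]_G is the unique c with M c = p, where M has columns f1, ..., f3.
Row-reducing the augmented matrix [M | p] gives c = (-1, 2, 2).
Check: -f1 + 2f2 + 2f3 = [-2, -4, 0].

[-1, 2, 2]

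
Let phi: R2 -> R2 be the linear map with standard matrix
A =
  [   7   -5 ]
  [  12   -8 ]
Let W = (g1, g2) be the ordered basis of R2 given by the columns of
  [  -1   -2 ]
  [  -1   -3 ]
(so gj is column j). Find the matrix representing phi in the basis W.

Let P have columns g1, g2. Then [phi]_W = P^(-1) A P.
Here det P = 1, so P^(-1) is integer; computing A P first and then P^(-1)(A P) gives [[-2, -3], [2, 1]].

[[-2, -3], [2, 1]]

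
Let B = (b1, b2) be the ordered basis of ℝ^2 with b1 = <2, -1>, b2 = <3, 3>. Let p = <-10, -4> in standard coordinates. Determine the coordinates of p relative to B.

[p]_B is the unique c with M c = p, where M has columns b1, b2.
System: 2c_1 + 3c_2 = -10, -c_1 + 3c_2 = -4; solving gives c_1 = -2, c_2 = -2.
Check: -2b1 - 2b2 = <-10, -4>.

<-2, -2>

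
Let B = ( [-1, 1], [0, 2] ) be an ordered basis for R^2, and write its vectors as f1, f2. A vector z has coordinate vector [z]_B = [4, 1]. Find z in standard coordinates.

By definition z = 4f1 + f2.
Summing componentwise gives [-4, 6].

[-4, 6]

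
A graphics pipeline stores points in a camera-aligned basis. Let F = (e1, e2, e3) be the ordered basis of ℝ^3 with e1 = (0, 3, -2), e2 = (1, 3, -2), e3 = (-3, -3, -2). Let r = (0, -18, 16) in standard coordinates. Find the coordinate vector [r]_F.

(-4, -3, -1)

[r]_F is the unique c with M c = r, where M has columns e1, ..., e3.
Solving this 3x3 system gives c = (-4, -3, -1).
Check: -4e1 - 3e2 - e3 = (0, -18, 16).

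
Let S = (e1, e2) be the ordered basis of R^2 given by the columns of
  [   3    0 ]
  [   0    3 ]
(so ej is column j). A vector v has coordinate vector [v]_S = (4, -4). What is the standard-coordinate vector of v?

(12, -12)

By definition v = 4e1 - 4e2.
Summing componentwise gives (12, -12).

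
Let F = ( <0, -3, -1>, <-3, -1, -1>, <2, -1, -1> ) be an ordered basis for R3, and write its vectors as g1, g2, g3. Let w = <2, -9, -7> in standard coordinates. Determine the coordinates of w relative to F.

<1, 2, 4>

Write w = c_1 g1 + ... + c_3 g3 and solve for the c_i.
Gaussian elimination on [M | w] yields c = (1, 2, 4).
Check: g1 + 2g2 + 4g3 = <2, -9, -7>.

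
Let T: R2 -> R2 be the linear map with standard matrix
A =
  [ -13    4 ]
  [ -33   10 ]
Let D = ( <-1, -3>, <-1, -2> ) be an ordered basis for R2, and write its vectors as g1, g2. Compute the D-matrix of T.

[[-1, -3], [0, -2]]

Let P have columns g1, g2. Then [T]_D = P^(-1) A P.
Here det P = -1, so P^(-1) is integer; computing A P first and then P^(-1)(A P) gives [[-1, -3], [0, -2]].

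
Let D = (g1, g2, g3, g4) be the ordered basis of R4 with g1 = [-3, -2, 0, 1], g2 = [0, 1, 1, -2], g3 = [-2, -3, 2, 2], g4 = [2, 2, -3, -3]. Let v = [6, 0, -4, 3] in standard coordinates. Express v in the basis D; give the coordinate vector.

[-2, -3, 1, 1]

Write v = c_1 g1 + ... + c_4 g4 and solve for the c_i.
Gaussian elimination on [M | v] yields c = (-2, -3, 1, 1).
Check: -2g1 - 3g2 + g3 + g4 = [6, 0, -4, 3].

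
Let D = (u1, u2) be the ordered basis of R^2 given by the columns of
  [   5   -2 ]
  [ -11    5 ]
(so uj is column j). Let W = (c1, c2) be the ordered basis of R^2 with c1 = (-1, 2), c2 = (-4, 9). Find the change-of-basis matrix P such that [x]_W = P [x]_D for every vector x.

Let M have columns uj and N have columns cj. Then for every x, N [x]_W = x = M [x]_D, so P = N^(-1) M.
Since det N = -1, N^(-1) has integer entries; multiplying gives P = [[-1, -2], [-1, 1]].

[[-1, -2], [-1, 1]]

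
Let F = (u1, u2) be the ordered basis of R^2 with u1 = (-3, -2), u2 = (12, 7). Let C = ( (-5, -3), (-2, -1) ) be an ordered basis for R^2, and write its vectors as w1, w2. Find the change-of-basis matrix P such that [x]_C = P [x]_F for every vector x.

Column j of P is [uj]_C, since P maps F-coordinates to C-coordinates.
Expressing u1 in C: u1 = w1 - w2, so column 1 of P is (1, -1).
Doing the same for each uj gives P = [[1, -2], [-1, -1]].

[[1, -2], [-1, -1]]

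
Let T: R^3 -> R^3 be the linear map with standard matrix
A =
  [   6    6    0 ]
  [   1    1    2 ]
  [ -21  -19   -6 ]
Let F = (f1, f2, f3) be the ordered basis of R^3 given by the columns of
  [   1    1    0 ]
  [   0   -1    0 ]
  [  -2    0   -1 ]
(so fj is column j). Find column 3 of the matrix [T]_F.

[-2, 2, -2]

Compute T(f3) = A f3 = [0, -2, 6] in standard coordinates.
Then write this in F-coordinates: solve for y in y_1 f1 + ... + y_3 f3 = [0, -2, 6].
This gives y = [-2, 2, -2], which is column 3 of [T]_F.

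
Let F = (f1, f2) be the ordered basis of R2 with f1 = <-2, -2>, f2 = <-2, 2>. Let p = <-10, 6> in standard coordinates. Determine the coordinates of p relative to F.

Write p = c_1 f1 + c_2 f2 and solve for the c_i.
System: -2c_1 - 2c_2 = -10, -2c_1 + 2c_2 = 6; solving gives c_1 = 1, c_2 = 4.
Check: f1 + 4f2 = <-10, 6>.

<1, 4>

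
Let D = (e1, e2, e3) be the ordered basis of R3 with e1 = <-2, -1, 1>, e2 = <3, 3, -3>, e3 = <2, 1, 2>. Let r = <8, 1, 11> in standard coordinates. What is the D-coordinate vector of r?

Write r = c_1 e1 + ... + c_3 e3 and solve for the c_i.
Row-reducing the augmented matrix [M | r] gives c = (-3, -2, 4).
Check: -3e1 - 2e2 + 4e3 = <8, 1, 11>.

<-3, -2, 4>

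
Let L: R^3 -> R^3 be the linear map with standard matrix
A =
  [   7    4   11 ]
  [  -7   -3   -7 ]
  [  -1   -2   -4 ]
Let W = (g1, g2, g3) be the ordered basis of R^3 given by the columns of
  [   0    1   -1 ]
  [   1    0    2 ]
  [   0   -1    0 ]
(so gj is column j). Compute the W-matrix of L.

With P the matrix whose columns are g1, ..., g3, [L]_W = P^(-1) A P.
Column by column: L(g1) = A g1 = <4, -3, -2>; its W-coordinates <1, 2, -2> give column 1.
Continuing for each basis vector yields [L]_W = [[1, -2, -3], [2, -3, 3], [-2, 1, 2]].

[[1, -2, -3], [2, -3, 3], [-2, 1, 2]]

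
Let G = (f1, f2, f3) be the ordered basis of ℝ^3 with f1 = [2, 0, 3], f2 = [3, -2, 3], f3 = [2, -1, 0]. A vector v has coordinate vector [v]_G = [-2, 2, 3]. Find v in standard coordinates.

By definition v = -2f1 + 2f2 + 3f3.
Summing componentwise gives [8, -7, 0].

[8, -7, 0]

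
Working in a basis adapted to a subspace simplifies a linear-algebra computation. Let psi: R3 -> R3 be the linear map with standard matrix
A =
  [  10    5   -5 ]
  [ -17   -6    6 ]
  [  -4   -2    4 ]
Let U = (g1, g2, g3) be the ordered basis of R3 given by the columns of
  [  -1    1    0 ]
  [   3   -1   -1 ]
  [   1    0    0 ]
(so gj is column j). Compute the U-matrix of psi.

[[2, -2, 2], [2, 3, -3], [-1, 2, 3]]

The j-th column of [psi]_U is [psi(gj)]_U.
psi(g1) = A g1 = <0, 5, 2> = 2g1 + 2g2 - g3, so column 1 is <2, 2, -1>.
Repeating for g2, g3 and assembling the columns gives [[2, -2, 2], [2, 3, -3], [-1, 2, 3]].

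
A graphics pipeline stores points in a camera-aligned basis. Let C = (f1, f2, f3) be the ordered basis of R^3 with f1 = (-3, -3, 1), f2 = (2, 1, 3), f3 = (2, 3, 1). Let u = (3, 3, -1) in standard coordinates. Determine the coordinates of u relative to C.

(-1, 0, 0)

[u]_C is the unique c with M c = u, where M has columns f1, ..., f3.
Gaussian elimination on [M | u] yields c = (-1, 0, 0).
Check: -f1 + 0·f2 + 0·f3 = (3, 3, -1).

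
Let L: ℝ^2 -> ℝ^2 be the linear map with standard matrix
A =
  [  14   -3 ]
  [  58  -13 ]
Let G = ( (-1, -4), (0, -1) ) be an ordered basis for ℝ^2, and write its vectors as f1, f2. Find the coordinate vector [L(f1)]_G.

(2, -2)

Compute L(f1) = A f1 = (-2, -6) in standard coordinates.
Then write this in G-coordinates: solve for y in y_1 f1 + y_2 f2 = (-2, -6).
This gives y = (2, -2), which is column 1 of [L]_G.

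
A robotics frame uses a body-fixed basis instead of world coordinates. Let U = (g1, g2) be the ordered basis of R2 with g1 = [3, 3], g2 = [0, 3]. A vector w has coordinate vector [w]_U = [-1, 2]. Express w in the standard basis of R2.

The coordinates say w = -g1 + 2g2; adding the scaled basis vectors gives [-3, 3].

[-3, 3]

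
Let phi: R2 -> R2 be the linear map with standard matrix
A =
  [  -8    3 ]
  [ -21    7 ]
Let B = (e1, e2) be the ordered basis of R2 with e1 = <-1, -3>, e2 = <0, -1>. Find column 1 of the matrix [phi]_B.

Compute phi(e1) = A e1 = <-1, 0> in standard coordinates.
Then write this in B-coordinates: solve for y in y_1 e1 + y_2 e2 = <-1, 0>.
This gives y = <1, -3>, which is column 1 of [phi]_B.

<1, -3>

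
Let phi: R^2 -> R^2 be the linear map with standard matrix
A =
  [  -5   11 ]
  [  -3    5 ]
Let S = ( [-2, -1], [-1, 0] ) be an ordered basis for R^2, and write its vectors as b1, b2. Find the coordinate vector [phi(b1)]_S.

[-1, 3]

Compute phi(b1) = A b1 = [-1, 1] in standard coordinates.
Then write this in S-coordinates: solve for y in y_1 b1 + y_2 b2 = [-1, 1].
This gives y = [-1, 3], which is column 1 of [phi]_S.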